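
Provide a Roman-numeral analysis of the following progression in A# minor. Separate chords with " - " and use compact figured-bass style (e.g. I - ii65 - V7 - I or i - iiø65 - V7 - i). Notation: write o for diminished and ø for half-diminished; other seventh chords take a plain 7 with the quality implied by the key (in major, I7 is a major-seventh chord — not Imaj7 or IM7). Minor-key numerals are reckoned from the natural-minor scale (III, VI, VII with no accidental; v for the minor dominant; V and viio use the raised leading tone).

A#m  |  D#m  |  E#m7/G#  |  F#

A#m: root A# is the tonic; minor triad there is i.
D#m: root D# is the subdominant; minor triad there is iv.
E#m7/G#: minor seventh chord on E# = scale degree 5 → v65.
F# has root F#, degree 6 in A# minor, so VI.

i - iv - v65 - VI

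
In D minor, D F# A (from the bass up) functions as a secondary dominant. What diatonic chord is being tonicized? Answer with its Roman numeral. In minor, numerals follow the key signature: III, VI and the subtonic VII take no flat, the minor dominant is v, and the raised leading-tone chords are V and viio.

iv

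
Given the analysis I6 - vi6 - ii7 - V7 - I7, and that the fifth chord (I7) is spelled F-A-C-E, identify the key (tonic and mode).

F major

I7 is given as F-A-C-E — a major seventh chord with root F.
If F is scale degree 1 and the mode makes that degree carry a major seventh chord, the tonic is F and the mode is major.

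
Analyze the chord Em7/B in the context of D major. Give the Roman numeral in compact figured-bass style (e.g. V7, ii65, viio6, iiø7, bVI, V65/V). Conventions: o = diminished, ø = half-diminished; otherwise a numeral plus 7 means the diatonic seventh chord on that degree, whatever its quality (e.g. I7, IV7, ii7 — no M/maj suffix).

ii43

Stacked in thirds the chord is E-G-B-D: a minor seventh chord on E.
In D major, E is the supertonic; the diatonic minor seventh chord there is ii7.
With B in the bass the chord is in second inversion, so the figured bass is 43.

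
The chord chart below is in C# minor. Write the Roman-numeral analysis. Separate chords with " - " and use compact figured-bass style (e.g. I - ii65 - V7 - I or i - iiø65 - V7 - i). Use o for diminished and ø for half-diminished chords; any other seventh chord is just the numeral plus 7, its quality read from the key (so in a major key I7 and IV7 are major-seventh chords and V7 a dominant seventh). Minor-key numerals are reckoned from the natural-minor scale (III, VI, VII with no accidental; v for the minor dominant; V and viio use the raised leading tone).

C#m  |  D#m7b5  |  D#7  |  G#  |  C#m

i - iiø7 - V7/V - V - i

C#m: root C# is the tonic; minor triad there is i.
D#m7b5 has root D#, degree 2 in C# minor, so iiø7.
D#7: a dominant seventh chord on D#, the applied dominant of V → V7/V.
G#: major triad on G# = scale degree 5 → V.
C#m: root C# is the tonic; minor triad there is i.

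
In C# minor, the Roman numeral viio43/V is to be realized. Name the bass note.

C#

The applied chord viio43/V is rooted on F##: F##-A#-C#-E.
The figure 43 means second inversion — the fifth is in the bass.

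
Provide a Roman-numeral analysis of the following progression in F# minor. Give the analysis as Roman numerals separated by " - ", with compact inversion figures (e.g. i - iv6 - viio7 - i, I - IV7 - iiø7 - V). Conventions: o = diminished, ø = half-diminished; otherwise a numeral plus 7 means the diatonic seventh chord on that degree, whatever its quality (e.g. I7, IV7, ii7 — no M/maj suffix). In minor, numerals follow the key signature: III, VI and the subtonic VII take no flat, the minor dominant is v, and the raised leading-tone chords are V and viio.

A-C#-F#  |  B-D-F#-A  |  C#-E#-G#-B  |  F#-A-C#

A-C#-F#: root F# is the tonic; minor triad there is i6.
B-D-F#-A: minor seventh chord on B = scale degree 4 → iv7.
C#-E#-G#-B: root C# is the dominant; dominant seventh chord there is V7.
F#-A-C#: minor triad on F# = scale degree 1 → i.

i6 - iv7 - V7 - i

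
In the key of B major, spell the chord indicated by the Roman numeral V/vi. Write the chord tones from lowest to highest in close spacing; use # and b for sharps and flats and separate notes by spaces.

D# F## A#

The slash means an applied dominant: we want the dominant of vi. In B major, vi is G# minor, and its dominant is built on D#.
Building a major triad on D# gives D#-F##-A#.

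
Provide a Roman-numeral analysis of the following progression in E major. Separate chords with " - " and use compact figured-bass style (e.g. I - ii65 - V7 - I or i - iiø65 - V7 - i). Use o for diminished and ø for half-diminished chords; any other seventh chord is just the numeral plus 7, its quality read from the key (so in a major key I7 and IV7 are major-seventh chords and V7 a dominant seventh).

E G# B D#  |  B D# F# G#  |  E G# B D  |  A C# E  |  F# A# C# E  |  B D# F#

E-G#-B-D# has root E, degree 1 in E major, so I7.
B-D#-F#-G#: root G# is the mediant; minor seventh chord there is iii65.
E-G#-B-D is the secondary dominant of IV (dominant seventh chord on E): V7/IV.
A-C#-E: major triad on A = scale degree 4 → IV.
F#-A#-C#-E is the secondary dominant of V (dominant seventh chord on F#): V7/V.
B-D#-F#: root B is the dominant; major triad there is V.

I7 - iii65 - V7/IV - IV - V7/V - V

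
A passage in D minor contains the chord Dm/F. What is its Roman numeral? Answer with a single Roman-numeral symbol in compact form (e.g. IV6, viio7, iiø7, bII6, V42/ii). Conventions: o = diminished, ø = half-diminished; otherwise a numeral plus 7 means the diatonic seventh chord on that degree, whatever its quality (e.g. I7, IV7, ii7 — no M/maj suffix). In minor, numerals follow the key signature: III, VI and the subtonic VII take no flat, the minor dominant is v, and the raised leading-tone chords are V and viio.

Stacked in thirds the chord is D-F-A: a minor triad on D.
D is scale degree 1 in D minor, and a minor triad on that degree is written i.
With F in the bass the chord is in first inversion, so the figured bass is 6.

i6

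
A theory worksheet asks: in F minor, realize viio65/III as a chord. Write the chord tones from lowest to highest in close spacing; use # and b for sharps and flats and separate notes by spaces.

Bb Db Fb G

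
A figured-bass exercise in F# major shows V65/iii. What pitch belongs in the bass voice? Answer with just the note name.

G##

The applied chord V65/iii is rooted on E#: E#-G##-B#-D#.
The figure 65 means first inversion — the third is in the bass.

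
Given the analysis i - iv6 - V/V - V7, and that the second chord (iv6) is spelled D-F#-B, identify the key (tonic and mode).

The chord Bm/D is a minor triad rooted on B; its label is iv6.
If B is scale degree 4 and the mode makes that degree carry a minor triad, the tonic is F# and the mode is minor.

F# minor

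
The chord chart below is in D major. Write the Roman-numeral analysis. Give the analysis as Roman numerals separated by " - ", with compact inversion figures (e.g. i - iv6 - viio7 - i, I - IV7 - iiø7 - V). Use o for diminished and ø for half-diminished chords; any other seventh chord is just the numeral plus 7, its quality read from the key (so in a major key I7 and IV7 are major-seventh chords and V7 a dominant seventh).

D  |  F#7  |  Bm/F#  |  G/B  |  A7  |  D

I - V7/vi - vi64 - IV6 - V7 - I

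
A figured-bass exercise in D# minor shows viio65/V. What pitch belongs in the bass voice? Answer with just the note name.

B#

The applied chord viio65/V is rooted on G##: G##-B#-D#-F#.
The figure 65 means first inversion — the third is in the bass.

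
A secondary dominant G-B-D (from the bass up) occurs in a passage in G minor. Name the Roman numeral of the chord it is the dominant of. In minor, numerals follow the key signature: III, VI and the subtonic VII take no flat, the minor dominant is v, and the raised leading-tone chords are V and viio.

The chord is a major triad on G.
A dominant resolves down a perfect fifth: G → C. In G minor, C is scale degree 4, i.e. iv.

iv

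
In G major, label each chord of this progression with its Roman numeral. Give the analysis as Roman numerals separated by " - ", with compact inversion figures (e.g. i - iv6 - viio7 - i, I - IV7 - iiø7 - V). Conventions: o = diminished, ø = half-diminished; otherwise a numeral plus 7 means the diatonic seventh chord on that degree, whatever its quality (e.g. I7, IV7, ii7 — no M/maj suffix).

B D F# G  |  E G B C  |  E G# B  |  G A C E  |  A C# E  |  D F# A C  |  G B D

B-D-F#-G: root G is the tonic; major seventh chord there is I65.
E-G-B-C: root C is the subdominant; major seventh chord there is IV65.
E-G#-B: chromatic; E is V of ii, so V/ii.
G-A-C-E has root A, degree 2 in G major, so ii42.
A-C#-E is the secondary dominant of V (major triad on A): V/V.
D-F#-A-C: root D is the dominant; dominant seventh chord there is V7.
G-B-D: major triad on G = scale degree 1 → I.

I65 - IV65 - V/ii - ii42 - V/V - V7 - I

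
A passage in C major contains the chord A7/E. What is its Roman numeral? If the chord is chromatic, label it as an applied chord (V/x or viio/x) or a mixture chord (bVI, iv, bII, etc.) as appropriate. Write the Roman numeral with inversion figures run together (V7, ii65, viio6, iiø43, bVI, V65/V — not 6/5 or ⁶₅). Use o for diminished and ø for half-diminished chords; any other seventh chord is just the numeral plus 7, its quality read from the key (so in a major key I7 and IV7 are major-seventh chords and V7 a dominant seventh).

V43/ii

Stacked in thirds the chord is A-C#-E-G: a dominant seventh chord on A.
A is not a diatonic chord root with this quality in C major, but it lies a perfect fifth above D (ii), so the chord functions as an applied dominant of ii.
With E in the bass the chord is in second inversion, so the figured bass is 43.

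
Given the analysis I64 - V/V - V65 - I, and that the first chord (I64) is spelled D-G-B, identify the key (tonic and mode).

G major

I64 is given as D-G-B — a major triad with root G.
If G is scale degree 1 and the mode makes that degree carry a major triad, the tonic is G and the mode is major.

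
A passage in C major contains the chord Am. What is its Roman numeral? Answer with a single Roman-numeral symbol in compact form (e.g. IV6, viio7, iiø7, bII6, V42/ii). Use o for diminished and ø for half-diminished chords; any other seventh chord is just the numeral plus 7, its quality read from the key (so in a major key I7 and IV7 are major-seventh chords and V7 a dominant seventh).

vi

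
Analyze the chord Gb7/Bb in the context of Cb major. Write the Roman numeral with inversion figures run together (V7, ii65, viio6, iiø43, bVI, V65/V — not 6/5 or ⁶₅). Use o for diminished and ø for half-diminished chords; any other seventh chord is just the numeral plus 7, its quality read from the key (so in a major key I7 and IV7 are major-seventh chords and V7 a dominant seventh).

Stacked in thirds the chord is Gb-Bb-Db-Fb: a dominant seventh chord on Gb.
In Cb major, Gb is the dominant; the diatonic dominant seventh chord there is V7.
With Bb in the bass the chord is in first inversion, so the figured bass is 65.

V65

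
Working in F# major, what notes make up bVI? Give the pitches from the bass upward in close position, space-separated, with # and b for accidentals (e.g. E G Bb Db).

Scale degree 6 in F# major is D#; lowering it a half step gives D. bVI is a major triad on the lowered sixth degree, borrowed from the parallel minor.
So the chord is D-F#-A.

D F# A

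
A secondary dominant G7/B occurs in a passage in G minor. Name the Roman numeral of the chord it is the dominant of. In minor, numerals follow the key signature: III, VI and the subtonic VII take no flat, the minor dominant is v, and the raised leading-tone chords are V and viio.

iv

The chord is a dominant seventh chord on G.
A dominant resolves down a perfect fifth: G → C. In G minor, C is scale degree 4, i.e. iv.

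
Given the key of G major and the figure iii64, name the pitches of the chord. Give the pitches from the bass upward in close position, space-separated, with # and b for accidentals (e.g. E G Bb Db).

F# B D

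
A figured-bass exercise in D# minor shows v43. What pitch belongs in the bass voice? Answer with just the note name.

E#

v in D# minor has root A#; the chord is A#-C#-E#-G#.
The figure 43 means second inversion — the fifth is in the bass.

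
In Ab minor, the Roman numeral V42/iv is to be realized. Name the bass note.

The applied chord V42/iv is rooted on Ab: Ab-C-Eb-Gb.
The figure 42 means third inversion — the seventh is in the bass.

Gb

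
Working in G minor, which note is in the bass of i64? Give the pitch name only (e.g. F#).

D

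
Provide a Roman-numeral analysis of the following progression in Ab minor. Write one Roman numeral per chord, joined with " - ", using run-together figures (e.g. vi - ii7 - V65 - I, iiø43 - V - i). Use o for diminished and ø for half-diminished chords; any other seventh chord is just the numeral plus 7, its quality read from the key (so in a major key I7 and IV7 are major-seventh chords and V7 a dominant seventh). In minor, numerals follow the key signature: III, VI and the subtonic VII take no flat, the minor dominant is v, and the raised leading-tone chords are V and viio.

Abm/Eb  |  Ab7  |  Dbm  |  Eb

i64 - V7/iv - iv - V

Abm/Eb has root Ab, degree 1 in Ab minor, so i64.
Ab7: a dominant seventh chord on Ab, the applied dominant of iv → V7/iv.
Dbm: minor triad on Db = scale degree 4 → iv.
Eb: root Eb is the dominant; major triad there is V.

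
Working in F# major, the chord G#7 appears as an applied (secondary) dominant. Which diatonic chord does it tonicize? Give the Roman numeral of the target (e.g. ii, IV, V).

V

The chord is a dominant seventh chord on G#.
A dominant resolves down a perfect fifth: G# → C#. In F# major, C# is scale degree 5, i.e. V.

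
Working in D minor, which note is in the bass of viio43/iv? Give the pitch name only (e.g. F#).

The applied chord viio43/iv is rooted on F#: F#-A-C-Eb.
The figure 43 means second inversion — the fifth is in the bass.

C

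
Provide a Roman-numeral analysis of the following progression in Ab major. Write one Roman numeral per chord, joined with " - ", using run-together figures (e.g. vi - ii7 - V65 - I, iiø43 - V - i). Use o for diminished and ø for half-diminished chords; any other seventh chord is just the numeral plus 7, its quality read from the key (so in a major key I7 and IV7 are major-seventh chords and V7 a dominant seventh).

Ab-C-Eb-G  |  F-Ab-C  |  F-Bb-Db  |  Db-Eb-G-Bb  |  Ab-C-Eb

Ab-C-Eb-G has root Ab, degree 1 in Ab major, so I7.
F-Ab-C: minor triad on F = scale degree 6 → vi.
F-Bb-Db: minor triad on Bb = scale degree 2 → ii64.
Db-Eb-G-Bb: root Eb is the dominant; dominant seventh chord there is V42.
Ab-C-Eb: major triad on Ab = scale degree 1 → I.

I7 - vi - ii64 - V42 - I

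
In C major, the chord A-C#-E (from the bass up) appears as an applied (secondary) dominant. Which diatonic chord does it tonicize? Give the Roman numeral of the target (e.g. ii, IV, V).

ii

The chord is a major triad on A.
A dominant resolves down a perfect fifth: A → D. In C major, D is scale degree 2, i.e. ii.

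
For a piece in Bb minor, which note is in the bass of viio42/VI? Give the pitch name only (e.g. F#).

Ebb

The applied chord viio42/VI is rooted on F: F-Ab-Cb-Ebb.
The figure 42 means third inversion — the seventh is in the bass.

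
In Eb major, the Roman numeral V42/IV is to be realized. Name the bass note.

The applied chord V42/IV is rooted on Eb: Eb-G-Bb-Db.
The figure 42 means third inversion — the seventh is in the bass.

Db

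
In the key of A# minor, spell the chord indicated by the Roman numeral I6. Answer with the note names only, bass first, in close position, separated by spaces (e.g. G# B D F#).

C## E# A#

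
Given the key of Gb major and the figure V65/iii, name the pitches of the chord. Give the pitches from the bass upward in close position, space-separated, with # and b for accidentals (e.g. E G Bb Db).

A C Eb F

The slash means an applied dominant: we want the dominant of iii. In Gb major, iii is Bb minor, and its dominant is built on F.
Building a dominant seventh chord on F gives F-A-C-Eb.
The figured bass 65 indicates first inversion, placing the third (A) in the bass: A-C-Eb-F.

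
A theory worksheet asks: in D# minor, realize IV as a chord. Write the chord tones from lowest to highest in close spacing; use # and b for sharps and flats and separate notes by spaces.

G# B# D#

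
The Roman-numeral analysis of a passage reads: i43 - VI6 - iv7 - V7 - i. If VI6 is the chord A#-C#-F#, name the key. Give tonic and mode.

The anchor chord is a major triad on F#, labeled VI6.
If F# is scale degree 6 and the mode makes that degree carry a major triad, the tonic is A# and the mode is minor.

A# minor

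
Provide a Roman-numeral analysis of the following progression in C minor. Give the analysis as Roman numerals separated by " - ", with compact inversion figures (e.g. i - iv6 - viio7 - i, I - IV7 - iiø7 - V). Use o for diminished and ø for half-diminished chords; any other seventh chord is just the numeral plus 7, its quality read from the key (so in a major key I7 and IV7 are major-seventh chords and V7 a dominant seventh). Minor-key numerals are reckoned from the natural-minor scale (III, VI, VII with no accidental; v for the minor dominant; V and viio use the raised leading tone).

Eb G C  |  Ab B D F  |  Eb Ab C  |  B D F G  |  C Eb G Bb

i6 - viio42 - VI64 - V65 - i7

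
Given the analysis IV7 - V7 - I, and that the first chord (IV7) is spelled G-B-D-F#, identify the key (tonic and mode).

D major

The anchor chord is a major seventh chord on G, labeled IV7.
IV7 on G implies G is the subdominant; that puts the tonic at D, and the uppercase numeral fits major mode.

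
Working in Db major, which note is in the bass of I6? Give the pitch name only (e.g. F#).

F

I in Db major has root Db; the chord is Db-F-Ab.
The figure 6 means first inversion — the third is in the bass.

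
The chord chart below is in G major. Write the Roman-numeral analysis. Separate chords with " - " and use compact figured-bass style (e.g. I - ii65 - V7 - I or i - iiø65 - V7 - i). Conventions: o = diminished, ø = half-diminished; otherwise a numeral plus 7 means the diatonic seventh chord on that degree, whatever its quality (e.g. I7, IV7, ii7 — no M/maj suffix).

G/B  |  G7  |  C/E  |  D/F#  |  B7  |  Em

I6 - V7/IV - IV6 - V6 - V7/vi - vi

G/B has root G, degree 1 in G major, so I6.
G7 is the secondary dominant of IV (dominant seventh chord on G): V7/IV.
C/E has root C, degree 4 in G major, so IV6.
D/F#: root D is the dominant; major triad there is V6.
B7 is the secondary dominant of vi (dominant seventh chord on B): V7/vi.
Em: minor triad on E = scale degree 6 → vi.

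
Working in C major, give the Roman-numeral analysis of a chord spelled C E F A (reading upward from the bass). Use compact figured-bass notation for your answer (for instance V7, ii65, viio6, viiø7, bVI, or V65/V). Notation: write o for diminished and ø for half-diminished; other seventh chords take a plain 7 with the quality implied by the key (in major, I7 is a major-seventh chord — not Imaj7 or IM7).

The pitches F-A-C-E form a major seventh chord rooted on F.
F is scale degree 4 in C major, and a major seventh chord on that degree is written IV7.
With C in the bass the chord is in second inversion, so the figured bass is 43.

IV43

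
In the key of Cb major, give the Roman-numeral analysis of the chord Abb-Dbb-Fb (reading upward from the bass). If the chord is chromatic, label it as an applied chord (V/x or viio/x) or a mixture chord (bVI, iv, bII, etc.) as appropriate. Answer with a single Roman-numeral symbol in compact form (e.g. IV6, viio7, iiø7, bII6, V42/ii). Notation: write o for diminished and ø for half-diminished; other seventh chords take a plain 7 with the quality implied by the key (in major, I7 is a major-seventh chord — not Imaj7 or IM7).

Stacked in thirds the chord is Dbb-Fb-Abb: a major triad on Dbb.
Dbb is the lowered second degree of Cb major (diatonic 2 would be Db). This is the Neapolitan chord — a major triad on the lowered second degree.
With Abb in the bass the chord is in second inversion, so the figured bass is 64.

bII64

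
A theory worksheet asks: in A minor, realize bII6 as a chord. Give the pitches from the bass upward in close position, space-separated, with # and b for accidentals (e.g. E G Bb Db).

D F Bb

bII6 is the Neapolitan sixth — a major triad on the lowered second degree, here in its customary first inversion. In A minor that root is Bb.
So the chord is Bb-D-F, a major triad.
The figured bass 6 indicates first inversion, placing the third (D) in the bass: D-F-Bb.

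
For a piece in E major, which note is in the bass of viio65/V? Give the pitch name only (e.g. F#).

C#

The applied chord viio65/V is rooted on A#: A#-C#-E-G.
The figure 65 means first inversion — the third is in the bass.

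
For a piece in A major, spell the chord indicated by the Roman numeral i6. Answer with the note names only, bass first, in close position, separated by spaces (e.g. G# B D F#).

i6 is the minor tonic, borrowed from the parallel minor. In A major that root is A.
So the chord is A-C-E.
With the 6 figure the chord is in first inversion; from the bass C upward in close position it reads C-E-A.

C E A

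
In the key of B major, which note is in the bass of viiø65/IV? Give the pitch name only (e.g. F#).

F#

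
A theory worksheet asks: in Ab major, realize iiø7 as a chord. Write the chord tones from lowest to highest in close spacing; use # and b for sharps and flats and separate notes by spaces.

Bb Db Fb Ab

iiø7 is the half-diminished supertonic seventh, borrowed from the parallel minor. In Ab major that root is Bb.
So the chord is Bb-Db-Fb-Ab, a half-diminished seventh chord.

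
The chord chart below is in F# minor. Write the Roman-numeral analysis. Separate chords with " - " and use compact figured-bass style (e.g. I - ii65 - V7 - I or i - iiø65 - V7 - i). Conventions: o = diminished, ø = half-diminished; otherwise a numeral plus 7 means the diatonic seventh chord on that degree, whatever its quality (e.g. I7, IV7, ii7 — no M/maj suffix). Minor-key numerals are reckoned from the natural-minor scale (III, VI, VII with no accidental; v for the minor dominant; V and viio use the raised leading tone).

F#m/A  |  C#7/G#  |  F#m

F#m/A has root F#, degree 1 in F# minor, so i6.
C#7/G#: dominant seventh chord on C# = scale degree 5 → V43.
F#m: minor triad on F# = scale degree 1 → i.

i6 - V43 - i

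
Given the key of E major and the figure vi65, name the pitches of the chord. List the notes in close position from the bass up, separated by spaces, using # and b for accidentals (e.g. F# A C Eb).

E G# B C#

The numeral's case and figure indicate a minor seventh chord. In E major its root, the sixth degree, is C#.
That chord is spelled C#-E-G#-B.
With the 65 figure the chord is in first inversion; from the bass E upward in close position it reads E-G#-B-C#.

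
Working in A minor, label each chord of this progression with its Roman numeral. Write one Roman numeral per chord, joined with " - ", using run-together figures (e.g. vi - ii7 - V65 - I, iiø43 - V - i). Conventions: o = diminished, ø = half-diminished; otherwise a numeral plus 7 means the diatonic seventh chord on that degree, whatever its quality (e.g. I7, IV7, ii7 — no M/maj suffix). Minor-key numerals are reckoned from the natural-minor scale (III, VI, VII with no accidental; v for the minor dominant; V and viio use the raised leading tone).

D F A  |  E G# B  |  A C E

D-F-A: root D is the subdominant; minor triad there is iv.
E-G#-B has root E, degree 5 in A minor, so V.
A-C-E: root A is the tonic; minor triad there is i.

iv - V - i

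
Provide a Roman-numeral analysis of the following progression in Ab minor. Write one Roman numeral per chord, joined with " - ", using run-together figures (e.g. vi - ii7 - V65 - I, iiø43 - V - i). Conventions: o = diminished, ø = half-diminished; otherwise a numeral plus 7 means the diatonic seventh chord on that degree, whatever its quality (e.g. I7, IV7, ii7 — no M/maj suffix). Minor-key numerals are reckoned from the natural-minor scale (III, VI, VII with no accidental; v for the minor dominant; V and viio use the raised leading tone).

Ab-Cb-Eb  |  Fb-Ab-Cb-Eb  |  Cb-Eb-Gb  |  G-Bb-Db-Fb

i - VI7 - III - viio7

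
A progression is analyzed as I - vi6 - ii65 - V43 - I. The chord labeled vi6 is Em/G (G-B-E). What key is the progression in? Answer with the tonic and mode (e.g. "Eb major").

G major

The anchor chord is a minor triad on E, labeled vi6.
vi6 on E implies E is the submediant; that puts the tonic at G, and the lowercase numeral fits major mode.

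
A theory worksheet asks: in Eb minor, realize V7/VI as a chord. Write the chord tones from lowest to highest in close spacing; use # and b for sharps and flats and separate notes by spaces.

V7/VI is a secondary dominant — the dominant seventh of VI. VI in Eb minor is Cb, so the applied chord's root is Gb, a perfect fifth above.
Building a dominant seventh chord on Gb gives Gb-Bb-Db-Fb.

Gb Bb Db Fb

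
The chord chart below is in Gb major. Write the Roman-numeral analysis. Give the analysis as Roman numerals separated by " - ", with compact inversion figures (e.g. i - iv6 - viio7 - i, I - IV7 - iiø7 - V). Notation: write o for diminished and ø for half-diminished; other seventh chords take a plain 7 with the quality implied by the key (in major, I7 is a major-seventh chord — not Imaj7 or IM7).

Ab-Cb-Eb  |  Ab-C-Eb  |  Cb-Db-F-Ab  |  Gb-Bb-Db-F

Ab-Cb-Eb: minor triad on Ab = scale degree 2 → ii.
Ab-C-Eb: a major triad on Ab, the applied dominant of V → V/V.
Cb-Db-F-Ab: dominant seventh chord on Db = scale degree 5 → V42.
Gb-Bb-Db-F: major seventh chord on Gb = scale degree 1 → I7.

ii - V/V - V42 - I7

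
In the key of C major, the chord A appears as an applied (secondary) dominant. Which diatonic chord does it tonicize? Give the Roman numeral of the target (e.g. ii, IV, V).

The chord is a major triad on A.
A dominant resolves down a perfect fifth: A → D. In C major, D is scale degree 2, i.e. ii.

ii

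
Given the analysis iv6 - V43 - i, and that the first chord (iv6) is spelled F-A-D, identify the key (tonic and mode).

A minor

The anchor chord is a minor triad on D, labeled iv6.
Counting down 3 scale steps from D places the tonic on A; a minor triad on degree 4 is diatonic only in minor.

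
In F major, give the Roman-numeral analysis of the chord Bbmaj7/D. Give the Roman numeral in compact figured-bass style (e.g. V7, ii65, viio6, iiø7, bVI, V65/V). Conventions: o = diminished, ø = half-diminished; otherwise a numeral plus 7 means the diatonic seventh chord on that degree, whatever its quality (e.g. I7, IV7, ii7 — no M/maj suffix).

IV65

The pitches Bb-D-F-A form a major seventh chord rooted on Bb.
In F major, Bb is the subdominant; the diatonic major seventh chord there is IV7.
With D in the bass the chord is in first inversion, so the figured bass is 65.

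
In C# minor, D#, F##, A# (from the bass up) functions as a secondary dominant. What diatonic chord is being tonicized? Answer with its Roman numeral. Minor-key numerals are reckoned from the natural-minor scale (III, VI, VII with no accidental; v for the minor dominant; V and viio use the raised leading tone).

The chord is a major triad on D#.
A dominant resolves down a perfect fifth: D# → G#. In C# minor, G# is scale degree 5, i.e. V.

V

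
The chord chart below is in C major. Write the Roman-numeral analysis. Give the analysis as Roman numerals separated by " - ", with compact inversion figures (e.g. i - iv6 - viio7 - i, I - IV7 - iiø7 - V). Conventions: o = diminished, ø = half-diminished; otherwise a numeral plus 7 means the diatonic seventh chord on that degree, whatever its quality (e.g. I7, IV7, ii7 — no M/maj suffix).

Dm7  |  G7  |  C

Dm7: root D is the supertonic; minor seventh chord there is ii7.
G7 has root G, degree 5 in C major, so V7.
C has root C, degree 1 in C major, so I.

ii7 - V7 - I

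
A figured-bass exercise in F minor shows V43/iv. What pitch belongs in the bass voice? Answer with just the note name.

C

The applied chord V43/iv is rooted on F: F-A-C-Eb.
The figure 43 means second inversion — the fifth is in the bass.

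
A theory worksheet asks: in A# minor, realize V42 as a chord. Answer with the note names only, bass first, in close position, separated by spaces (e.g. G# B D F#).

In A# minor, the dominant is E#. The dominant is major (leading tone raised), so V is a dominant seventh chord.
Stacking thirds from E# gives E#-G##-B#-D#.
With the 42 figure the chord is in third inversion; from the bass D# upward in close position it reads D#-E#-G##-B#.

D# E# G## B#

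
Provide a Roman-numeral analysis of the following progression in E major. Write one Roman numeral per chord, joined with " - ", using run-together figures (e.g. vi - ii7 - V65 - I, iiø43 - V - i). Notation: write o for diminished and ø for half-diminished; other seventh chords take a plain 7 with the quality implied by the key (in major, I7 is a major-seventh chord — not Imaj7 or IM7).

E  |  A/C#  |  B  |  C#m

I - IV6 - V - vi

E: major triad on E = scale degree 1 → I.
A/C# has root A, degree 4 in E major, so IV6.
B: major triad on B = scale degree 5 → V.
C#m has root C#, degree 6 in E major, so vi.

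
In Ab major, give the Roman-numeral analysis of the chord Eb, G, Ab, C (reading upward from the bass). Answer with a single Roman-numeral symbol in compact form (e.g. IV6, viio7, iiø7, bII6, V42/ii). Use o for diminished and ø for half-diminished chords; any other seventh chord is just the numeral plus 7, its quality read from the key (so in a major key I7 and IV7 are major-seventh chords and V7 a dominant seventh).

I43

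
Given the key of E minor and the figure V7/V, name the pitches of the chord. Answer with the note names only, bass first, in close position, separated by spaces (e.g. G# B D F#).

F# A# C# E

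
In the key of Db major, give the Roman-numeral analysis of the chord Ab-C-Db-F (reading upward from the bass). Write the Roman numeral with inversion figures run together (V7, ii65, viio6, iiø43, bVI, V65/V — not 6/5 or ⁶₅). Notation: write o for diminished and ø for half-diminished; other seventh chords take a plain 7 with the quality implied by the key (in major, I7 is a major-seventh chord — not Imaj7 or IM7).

The pitches Db-F-Ab-C form a major seventh chord rooted on Db.
Db is scale degree 1 in Db major, and a major seventh chord on that degree is written I7.
With Ab in the bass the chord is in second inversion, so the figured bass is 43.

I43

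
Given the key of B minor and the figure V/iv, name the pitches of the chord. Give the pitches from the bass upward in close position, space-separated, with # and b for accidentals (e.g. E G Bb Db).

V/iv is a secondary dominant — the dominant triad of iv. iv in B minor is E, so the applied chord's root is B, a perfect fifth above.
Building a major triad on B gives B-D#-F#.

B D# F#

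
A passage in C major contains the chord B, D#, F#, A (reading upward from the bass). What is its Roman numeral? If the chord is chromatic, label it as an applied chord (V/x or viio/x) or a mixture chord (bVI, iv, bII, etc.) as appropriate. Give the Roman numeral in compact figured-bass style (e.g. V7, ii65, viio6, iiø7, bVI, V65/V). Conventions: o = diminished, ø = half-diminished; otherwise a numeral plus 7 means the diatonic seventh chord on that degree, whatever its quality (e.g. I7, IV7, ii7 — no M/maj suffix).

The pitches B-D#-F#-A form a dominant seventh chord rooted on B.
B is not a diatonic chord root with this quality in C major, but it lies a perfect fifth above E (iii), so the chord functions as an applied dominant of iii.

V7/iii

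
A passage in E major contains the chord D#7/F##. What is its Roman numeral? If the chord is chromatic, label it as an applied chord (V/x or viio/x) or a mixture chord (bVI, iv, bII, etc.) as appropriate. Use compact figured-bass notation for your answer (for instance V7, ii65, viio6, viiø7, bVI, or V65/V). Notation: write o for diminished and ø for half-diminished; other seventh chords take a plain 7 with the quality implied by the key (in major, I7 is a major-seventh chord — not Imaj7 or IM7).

Stacked in thirds the chord is D#-F##-A#-C#: a dominant seventh chord on D#.
D# is not a diatonic chord root with this quality in E major, but it lies a perfect fifth above G# (iii), so the chord functions as an applied dominant of iii.
With F## in the bass the chord is in first inversion, so the figured bass is 65.

V65/iii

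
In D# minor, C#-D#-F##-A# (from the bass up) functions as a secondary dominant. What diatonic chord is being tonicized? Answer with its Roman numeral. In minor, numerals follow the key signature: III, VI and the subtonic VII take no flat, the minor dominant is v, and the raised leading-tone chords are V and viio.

iv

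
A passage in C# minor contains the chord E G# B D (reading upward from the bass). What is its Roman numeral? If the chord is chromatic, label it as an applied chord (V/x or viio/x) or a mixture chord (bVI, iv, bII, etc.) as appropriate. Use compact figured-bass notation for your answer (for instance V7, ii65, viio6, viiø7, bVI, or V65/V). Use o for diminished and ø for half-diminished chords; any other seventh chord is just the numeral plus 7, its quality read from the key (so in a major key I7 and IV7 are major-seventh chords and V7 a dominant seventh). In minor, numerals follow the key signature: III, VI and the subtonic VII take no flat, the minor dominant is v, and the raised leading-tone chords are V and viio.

Stacked in thirds the chord is E-G#-B-D: a dominant seventh chord on E.
E is not a diatonic chord root with this quality in C# minor, but it lies a perfect fifth above A (VI), so the chord functions as an applied dominant of VI.

V7/VI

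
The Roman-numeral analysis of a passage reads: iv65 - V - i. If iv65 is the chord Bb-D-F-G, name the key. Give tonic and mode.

D minor

The chord Gm7/Bb is a minor seventh chord rooted on G; its label is iv65.
Counting down 3 scale steps from G places the tonic on D; a minor seventh chord on degree 4 is diatonic only in minor.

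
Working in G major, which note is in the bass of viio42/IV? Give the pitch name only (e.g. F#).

The applied chord viio42/IV is rooted on B: B-D-F-Ab.
The figure 42 means third inversion — the seventh is in the bass.

Ab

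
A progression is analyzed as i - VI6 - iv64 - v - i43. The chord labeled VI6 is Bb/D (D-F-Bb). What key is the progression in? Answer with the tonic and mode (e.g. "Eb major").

The anchor chord is a major triad on Bb, labeled VI6.
Counting down 5 scale steps from Bb places the tonic on D; a major triad on degree 6 is diatonic only in minor.

D minor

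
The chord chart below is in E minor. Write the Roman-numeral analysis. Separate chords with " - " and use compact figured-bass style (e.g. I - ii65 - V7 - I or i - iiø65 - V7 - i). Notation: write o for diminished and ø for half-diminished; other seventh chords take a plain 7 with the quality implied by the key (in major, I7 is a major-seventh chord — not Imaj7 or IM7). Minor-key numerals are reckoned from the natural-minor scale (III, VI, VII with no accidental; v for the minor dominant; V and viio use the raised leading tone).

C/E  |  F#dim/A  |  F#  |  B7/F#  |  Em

C/E has root C, degree 6 in E minor, so VI6.
F#dim/A: diminished triad on F# = scale degree 2 → iio6.
F#: a major triad on F#, the applied dominant of V → V/V.
B7/F#: dominant seventh chord on B = scale degree 5 → V43.
Em has root E, degree 1 in E minor, so i.

VI6 - iio6 - V/V - V43 - i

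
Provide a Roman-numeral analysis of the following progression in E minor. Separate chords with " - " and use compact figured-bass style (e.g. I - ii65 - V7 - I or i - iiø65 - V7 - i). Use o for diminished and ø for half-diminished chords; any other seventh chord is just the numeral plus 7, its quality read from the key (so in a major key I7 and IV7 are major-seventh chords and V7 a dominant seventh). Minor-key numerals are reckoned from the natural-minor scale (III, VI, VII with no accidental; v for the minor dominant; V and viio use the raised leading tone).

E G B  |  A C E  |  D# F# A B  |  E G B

E-G-B has root E, degree 1 in E minor, so i.
A-C-E: root A is the subdominant; minor triad there is iv.
D#-F#-A-B has root B, degree 5 in E minor, so V65.
E-G-B: minor triad on E = scale degree 1 → i.

i - iv - V65 - i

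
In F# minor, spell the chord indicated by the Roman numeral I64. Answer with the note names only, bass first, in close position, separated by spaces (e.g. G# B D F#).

C# F# A#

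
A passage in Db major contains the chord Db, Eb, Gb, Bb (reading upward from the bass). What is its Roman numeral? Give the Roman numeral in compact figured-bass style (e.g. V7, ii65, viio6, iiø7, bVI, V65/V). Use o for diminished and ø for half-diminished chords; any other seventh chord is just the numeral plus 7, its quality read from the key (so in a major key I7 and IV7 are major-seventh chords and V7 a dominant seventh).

ii42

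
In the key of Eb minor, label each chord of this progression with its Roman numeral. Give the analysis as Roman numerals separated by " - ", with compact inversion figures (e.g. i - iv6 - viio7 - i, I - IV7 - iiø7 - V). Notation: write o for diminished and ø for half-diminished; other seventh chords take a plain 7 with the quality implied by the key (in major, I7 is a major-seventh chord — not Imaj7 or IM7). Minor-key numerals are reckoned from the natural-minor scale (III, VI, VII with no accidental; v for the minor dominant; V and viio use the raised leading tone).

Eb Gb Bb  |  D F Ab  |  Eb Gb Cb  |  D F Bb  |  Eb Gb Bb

Eb-Gb-Bb: minor triad on Eb = scale degree 1 → i.
D-F-Ab: root D is the leading tone; diminished triad there is viio.
Eb-Gb-Cb: root Cb is the submediant; major triad there is VI6.
D-F-Bb has root Bb, degree 5 in Eb minor, so V6.
Eb-Gb-Bb has root Eb, degree 1 in Eb minor, so i.

i - viio - VI6 - V6 - i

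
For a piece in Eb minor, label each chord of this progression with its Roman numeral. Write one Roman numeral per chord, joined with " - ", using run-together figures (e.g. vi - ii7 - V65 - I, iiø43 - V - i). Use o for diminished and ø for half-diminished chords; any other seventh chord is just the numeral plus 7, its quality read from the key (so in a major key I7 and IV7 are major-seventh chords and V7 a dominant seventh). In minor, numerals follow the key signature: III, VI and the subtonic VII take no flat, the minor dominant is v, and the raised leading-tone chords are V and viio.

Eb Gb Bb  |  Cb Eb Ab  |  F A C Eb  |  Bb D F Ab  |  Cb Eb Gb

Eb-Gb-Bb has root Eb, degree 1 in Eb minor, so i.
Cb-Eb-Ab: minor triad on Ab = scale degree 4 → iv6.
F-A-C-Eb is the secondary dominant of V (dominant seventh chord on F): V7/V.
Bb-D-F-Ab: root Bb is the dominant; dominant seventh chord there is V7.
Cb-Eb-Gb: major triad on Cb = scale degree 6 → VI.

i - iv6 - V7/V - V7 - VI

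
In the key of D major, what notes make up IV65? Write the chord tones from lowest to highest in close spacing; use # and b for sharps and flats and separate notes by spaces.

B D F# G

The numeral's case and figure indicate a major seventh chord. In D major its root, scale degree 4, is G.
Stacking thirds from G gives G-B-D-F#.
The figured bass 65 indicates first inversion, placing the third (B) in the bass: B-D-F#-G.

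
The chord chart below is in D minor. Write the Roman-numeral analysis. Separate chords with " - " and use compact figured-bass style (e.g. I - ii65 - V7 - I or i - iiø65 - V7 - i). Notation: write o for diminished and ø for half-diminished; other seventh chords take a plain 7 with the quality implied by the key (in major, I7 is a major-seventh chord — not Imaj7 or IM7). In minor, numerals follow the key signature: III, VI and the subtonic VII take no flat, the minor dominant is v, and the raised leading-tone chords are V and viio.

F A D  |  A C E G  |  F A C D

i6 - v7 - i65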